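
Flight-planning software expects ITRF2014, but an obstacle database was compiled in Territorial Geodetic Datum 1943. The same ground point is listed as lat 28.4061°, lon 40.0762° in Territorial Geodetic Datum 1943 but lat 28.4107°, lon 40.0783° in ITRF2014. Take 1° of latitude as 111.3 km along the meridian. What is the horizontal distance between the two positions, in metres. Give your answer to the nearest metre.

Δφ = 28.4107° − 28.4061° = +0.0046°; Δλ = 40.0783° − 40.0762° = +0.0021°.
ΔN = Δφ × 111300 = 512.0 m; ΔE = Δλ × 111300 × cos(28.4061°) = +0.0021 × 111300 × 0.879598 = 205.6 m.
Distance = √(ΔE² + ΔN²) = √(205.6² + 512.0²) = 551.7 m.

552 m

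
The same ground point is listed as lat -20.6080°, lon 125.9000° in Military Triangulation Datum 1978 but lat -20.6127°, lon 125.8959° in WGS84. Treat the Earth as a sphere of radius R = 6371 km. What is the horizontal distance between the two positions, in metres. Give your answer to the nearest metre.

Δφ = -20.6127° − -20.6080° = -0.0047°; Δλ = 125.8959° − 125.9000° = -0.0041°.
1° along a meridian = πR/180 = 111195 m.
ΔN = Δφ × 111195 = -522.6 m; ΔE = Δλ × 111195 × cos(-20.6080°) = -0.0041 × 111195 × 0.936010 = -426.7 m.
Distance = √(ΔE² + ΔN²) = √((-426.7)² + (-522.6)²) = 674.7 m.

675 m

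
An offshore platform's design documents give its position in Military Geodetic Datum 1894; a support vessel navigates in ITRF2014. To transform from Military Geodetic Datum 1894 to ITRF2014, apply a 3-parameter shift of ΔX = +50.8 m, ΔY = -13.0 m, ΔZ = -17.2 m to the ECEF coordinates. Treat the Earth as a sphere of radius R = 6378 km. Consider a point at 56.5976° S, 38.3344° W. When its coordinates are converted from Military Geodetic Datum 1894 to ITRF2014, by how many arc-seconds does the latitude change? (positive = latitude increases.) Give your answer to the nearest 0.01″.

sin φ = -0.834825, cos φ = 0.550516, sin λ = -0.620250, cos λ = 0.784404.
North component: ΔN = −sin φ cos λ·ΔX − sin φ sin λ·ΔY + cos φ·ΔZ = −(-0.834825)(0.784404)(50.8) − (-0.834825)(-0.620250)(-13.0) + (0.550516)(-17.2) = 30.53 m.
1° of latitude spans πR/180 = 111317 m, so Δφ = 30.53 / 111317 × 3600 = 0.987″.

Δφ = 0.99″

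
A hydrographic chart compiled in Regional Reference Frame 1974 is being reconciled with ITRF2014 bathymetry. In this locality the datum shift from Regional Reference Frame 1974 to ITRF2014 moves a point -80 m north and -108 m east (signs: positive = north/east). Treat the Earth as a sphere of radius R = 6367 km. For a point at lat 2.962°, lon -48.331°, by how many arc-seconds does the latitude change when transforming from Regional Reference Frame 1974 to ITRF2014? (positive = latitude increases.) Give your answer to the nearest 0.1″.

Δφ = -2.6″

On a sphere of radius R, 1 rad of latitude = R, so Δφ = ΔN / R = -80.0 / 6367000 = -1.2565e-05 rad = -2.592″.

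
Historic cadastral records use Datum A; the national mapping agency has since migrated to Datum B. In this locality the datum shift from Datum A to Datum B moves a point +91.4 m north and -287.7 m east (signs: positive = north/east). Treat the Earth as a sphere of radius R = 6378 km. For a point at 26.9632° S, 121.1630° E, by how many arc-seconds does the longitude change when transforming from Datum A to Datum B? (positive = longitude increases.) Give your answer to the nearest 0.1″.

Δλ = -10.4″

At latitude -26.9632°, cos φ = 0.891298.
One radian of longitude at latitude φ spans R cos φ, so Δλ = ΔE / (R cos φ) = -287.7 / (6378000 × 0.891298) = -5.0610e-05 rad = -10.439″.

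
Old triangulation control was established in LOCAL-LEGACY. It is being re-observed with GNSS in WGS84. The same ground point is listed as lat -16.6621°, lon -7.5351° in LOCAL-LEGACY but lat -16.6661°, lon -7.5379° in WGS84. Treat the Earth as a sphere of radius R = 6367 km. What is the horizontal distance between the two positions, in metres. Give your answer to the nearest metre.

535 m

Δφ = -16.6661° − -16.6621° = -0.0040°; Δλ = -7.5379° − -7.5351° = -0.0028°.
1° along a meridian = πR/180 = 111125 m.
ΔN = Δφ × 111125 = -444.5 m; ΔE = Δλ × 111125 × cos(-16.6621°) = -0.0028 × 111125 × 0.958012 = -298.1 m.
Distance = √(ΔE² + ΔN²) = √((-298.1)² + (-444.5)²) = 535.2 m.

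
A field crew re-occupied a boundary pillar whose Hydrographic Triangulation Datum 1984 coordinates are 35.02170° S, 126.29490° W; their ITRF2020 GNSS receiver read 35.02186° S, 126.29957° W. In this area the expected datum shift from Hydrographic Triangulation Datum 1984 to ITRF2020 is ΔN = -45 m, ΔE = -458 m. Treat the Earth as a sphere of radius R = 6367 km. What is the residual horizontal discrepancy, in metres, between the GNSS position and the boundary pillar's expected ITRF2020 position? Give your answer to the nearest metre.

43 m

Observed coordinate differences: Δφ = -0.00016°, Δλ = -0.00467°.
Converting to metres (1° lat = 111125 m, cos φ = 0.818935): observed ΔN = -17.8 m, observed ΔE = -425.0 m.
Subtracting the expected shift leaves a residual of -17.8 − (-45) = 27.2 m north and -425.0 − (-458) = 33.0 m east.
Residual distance = √(27.2² + 33.0²) = 42.8 m.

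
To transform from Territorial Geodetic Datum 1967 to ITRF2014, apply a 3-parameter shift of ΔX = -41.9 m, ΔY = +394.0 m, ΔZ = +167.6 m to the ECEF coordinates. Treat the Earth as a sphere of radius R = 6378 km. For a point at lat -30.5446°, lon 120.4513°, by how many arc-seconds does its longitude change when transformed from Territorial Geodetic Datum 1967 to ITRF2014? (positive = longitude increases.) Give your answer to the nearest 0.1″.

sin φ = -0.508209, cos φ = 0.861234, sin λ = 0.862060, cos λ = -0.506806.
East component: ΔE = −sin λ·ΔX + cos λ·ΔY = −(0.862060)(-41.9) + (-0.506806)(394.0) = -163.56 m.
1° of latitude spans πR/180 = 111317 m; at latitude φ, 1° of longitude spans that × cos φ = 95870.1 m, so Δλ = -163.56 / 95870.1 × 3600 = -6.142″.

Δλ = -6.1″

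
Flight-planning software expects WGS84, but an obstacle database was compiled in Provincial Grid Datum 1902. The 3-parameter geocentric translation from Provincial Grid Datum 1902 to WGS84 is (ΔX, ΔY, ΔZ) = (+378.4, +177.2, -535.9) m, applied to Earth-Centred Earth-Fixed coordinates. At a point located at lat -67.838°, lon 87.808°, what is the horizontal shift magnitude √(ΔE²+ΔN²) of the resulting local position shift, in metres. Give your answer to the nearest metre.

372 m

The local east axis at (φ, λ) is (−sin λ, cos λ, 0), so ΔE = −sin(87.808°)·378.4 + cos(87.808°)·177.2 = -371.35 m.
The local north axis is (−sin φ cos λ, −sin φ sin λ, cos φ), giving ΔN = 13.404 + 163.989 − 202.156 = -24.76 m.
Horizontal magnitude = √(ΔE² + ΔN²) = √((-371.35)² + (-24.76)²) = 372.17 m.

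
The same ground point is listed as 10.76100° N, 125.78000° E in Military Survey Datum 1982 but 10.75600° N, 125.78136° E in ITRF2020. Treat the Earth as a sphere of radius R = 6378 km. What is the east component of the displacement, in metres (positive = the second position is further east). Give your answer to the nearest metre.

ΔE = 149 m

Δφ = 10.75600° − 10.76100° = -0.00500°; Δλ = 125.78136° − 125.78000° = +0.00136°.
1° along a meridian = πR/180 = 111317 m.
ΔN = Δφ × 111317 = -556.6 m; ΔE = Δλ × 111317 × cos(10.76100°) = +0.00136 × 111317 × 0.982415 = 148.7 m.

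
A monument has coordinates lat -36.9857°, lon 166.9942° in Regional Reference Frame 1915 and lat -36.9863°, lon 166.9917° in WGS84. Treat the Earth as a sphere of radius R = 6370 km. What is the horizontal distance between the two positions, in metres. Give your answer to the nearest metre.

Δφ = -36.9863° − -36.9857° = -0.0006°; Δλ = 166.9917° − 166.9942° = -0.0025°.
1° along a meridian = πR/180 = 111177 m.
ΔN = Δφ × 111177 = -66.7 m; ΔE = Δλ × 111177 × cos(-36.9857°) = -0.0025 × 111177 × 0.798786 = -222.0 m.
Distance = √(ΔE² + ΔN²) = √((-222.0)² + (-66.7)²) = 231.8 m.

232 m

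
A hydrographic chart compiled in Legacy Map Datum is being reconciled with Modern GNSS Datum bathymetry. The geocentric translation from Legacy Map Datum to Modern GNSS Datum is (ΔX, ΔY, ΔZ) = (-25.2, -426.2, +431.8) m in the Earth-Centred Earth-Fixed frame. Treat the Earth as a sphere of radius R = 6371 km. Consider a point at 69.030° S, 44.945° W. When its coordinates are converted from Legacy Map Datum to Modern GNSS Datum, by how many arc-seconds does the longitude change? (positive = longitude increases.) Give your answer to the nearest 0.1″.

Δλ = -28.9″

sin φ = -0.933768, cos φ = 0.357879, sin λ = -0.706428, cos λ = 0.707785.
East component: ΔE = −sin λ·ΔX + cos λ·ΔY = −(-0.706428)(-25.2) + (0.707785)(-426.2) = -319.46 m.
1° of latitude spans πR/180 = 111195 m; at latitude φ, 1° of longitude spans that × cos φ = 39794.3 m, so Δλ = -319.46 / 39794.3 × 3600 = -28.900″.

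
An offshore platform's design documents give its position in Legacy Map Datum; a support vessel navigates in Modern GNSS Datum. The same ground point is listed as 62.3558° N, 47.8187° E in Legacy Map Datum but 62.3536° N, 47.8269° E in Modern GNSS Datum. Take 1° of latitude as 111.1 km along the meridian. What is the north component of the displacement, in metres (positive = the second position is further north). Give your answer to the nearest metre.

Δφ = 62.3536° − 62.3558° = -0.0022°; Δλ = 47.8269° − 47.8187° = +0.0082°.
ΔN = Δφ × 111100 = -244.4 m; ΔE = Δλ × 111100 × cos(62.3558°) = +0.0082 × 111100 × 0.463980 = 422.7 m.

ΔN = -244 m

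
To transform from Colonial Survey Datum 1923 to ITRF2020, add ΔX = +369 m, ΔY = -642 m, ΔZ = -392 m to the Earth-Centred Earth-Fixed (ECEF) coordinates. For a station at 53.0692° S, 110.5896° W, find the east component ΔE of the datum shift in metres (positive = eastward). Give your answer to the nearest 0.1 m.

The local east axis at (φ, λ) is (−sin λ, cos λ, 0), so ΔE = −sin(-110.5896°)·369 + cos(-110.5896°)·(-642) = 571.20 m.

ΔE = 571.2 m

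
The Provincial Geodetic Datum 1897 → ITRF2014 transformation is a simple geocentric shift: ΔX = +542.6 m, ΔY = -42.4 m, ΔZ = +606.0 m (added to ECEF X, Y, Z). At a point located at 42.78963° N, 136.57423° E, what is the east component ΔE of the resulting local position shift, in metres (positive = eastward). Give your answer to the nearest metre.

At φ = 42.78963°, λ = 136.57423°: sin φ = 0.679308, cos φ = 0.733853, sin λ = 0.687414, cos λ = -0.726266.
ΔE = −sin λ·ΔX + cos λ·ΔY = −(0.687414)·(542.6) + (-0.726266)·(-42.4) = -342.20 m.

ΔE = -342 m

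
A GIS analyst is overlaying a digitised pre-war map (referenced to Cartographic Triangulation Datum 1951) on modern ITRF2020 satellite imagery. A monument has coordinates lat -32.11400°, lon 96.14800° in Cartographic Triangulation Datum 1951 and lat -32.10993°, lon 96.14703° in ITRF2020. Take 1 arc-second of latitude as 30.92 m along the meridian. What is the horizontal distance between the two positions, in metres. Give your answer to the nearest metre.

462 m

Δφ = -32.10993° − -32.11400° = +0.00407°; Δλ = 96.14703° − 96.14800° = -0.00097°.
1° of latitude = 3600 × 30.92 = 111312 m.
ΔN = Δφ × 111312 = 453.0 m; ΔE = Δλ × 111312 × cos(-32.11400°) = -0.00097 × 111312 × 0.846992 = -91.5 m.
Distance = √(ΔE² + ΔN²) = √((-91.5)² + 453.0²) = 462.2 m.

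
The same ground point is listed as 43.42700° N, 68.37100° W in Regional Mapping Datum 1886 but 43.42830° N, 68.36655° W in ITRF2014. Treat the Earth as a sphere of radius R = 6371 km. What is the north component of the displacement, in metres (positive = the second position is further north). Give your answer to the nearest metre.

Δφ = 43.42830° − 43.42700° = +0.00130°; Δλ = -68.36655° − -68.37100° = +0.00445°.
1° along a meridian = πR/180 = 111195 m.
ΔN = Δφ × 111195 = 144.6 m; ΔE = Δλ × 111195 × cos(43.42700°) = +0.00445 × 111195 × 0.726251 = 359.4 m.

ΔN = 145 m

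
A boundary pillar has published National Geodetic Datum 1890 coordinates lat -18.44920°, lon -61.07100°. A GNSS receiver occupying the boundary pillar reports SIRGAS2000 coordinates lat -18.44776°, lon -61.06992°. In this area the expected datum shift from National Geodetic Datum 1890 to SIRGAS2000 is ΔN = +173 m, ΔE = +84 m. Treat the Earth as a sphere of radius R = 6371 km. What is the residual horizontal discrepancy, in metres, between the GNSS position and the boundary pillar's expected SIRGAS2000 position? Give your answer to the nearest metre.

33 m

Observed coordinate differences: Δφ = +0.00144°, Δλ = +0.00108°.
Converting to metres (1° lat = 111195 m, cos φ = 0.948605): observed ΔN = 160.1 m, observed ΔE = 113.9 m.
Subtracting the expected shift leaves a residual of 160.1 − (173) = -12.9 m north and 113.9 − (84) = 29.9 m east.
Residual distance = √((-12.9)² + 29.9²) = 32.6 m.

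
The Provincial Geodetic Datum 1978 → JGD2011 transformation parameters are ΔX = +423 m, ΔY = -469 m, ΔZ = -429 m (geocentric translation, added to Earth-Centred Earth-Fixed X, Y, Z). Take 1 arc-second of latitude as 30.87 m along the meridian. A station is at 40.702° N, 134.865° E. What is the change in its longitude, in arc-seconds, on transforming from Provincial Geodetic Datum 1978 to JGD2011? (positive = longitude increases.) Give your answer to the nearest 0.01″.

sin φ = 0.652125, cos φ = 0.758112, sin λ = 0.708771, cos λ = -0.705439.
East component: ΔE = −sin λ·ΔX + cos λ·ΔY = −(0.708771)(423) + (-0.705439)(-469) = 31.04 m.
1° of latitude spans 3600 × 30.87 = 111132 m; at latitude φ, 1° of longitude spans that × cos φ = 84250.5 m, so Δλ = 31.04 / 84250.5 × 3600 = 1.326″.

Δλ = 1.33″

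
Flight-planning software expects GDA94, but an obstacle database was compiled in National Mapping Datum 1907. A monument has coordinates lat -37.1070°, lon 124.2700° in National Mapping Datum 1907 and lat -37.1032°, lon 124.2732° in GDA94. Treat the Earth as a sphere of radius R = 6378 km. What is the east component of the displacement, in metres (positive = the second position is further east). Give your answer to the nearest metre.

ΔE = 284 m

Δφ = -37.1032° − -37.1070° = +0.0038°; Δλ = 124.2732° − 124.2700° = +0.0032°.
1° along a meridian = πR/180 = 111317 m.
ΔN = Δφ × 111317 = 423.0 m; ΔE = Δλ × 111317 × cos(-37.1070°) = +0.0032 × 111317 × 0.797510 = 284.1 m.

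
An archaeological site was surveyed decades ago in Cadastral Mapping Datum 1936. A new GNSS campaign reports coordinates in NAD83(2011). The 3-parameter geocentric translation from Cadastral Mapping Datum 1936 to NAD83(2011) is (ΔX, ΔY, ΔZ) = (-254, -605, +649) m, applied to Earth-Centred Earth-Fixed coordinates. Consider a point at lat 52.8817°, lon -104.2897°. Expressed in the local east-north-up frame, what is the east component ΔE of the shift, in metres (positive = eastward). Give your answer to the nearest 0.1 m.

ΔE = -96.8 m

The local east axis at (φ, λ) is (−sin λ, cos λ, 0), so ΔE = −sin(-104.2897°)·(-254) + cos(-104.2897°)·(-605) = -96.81 m.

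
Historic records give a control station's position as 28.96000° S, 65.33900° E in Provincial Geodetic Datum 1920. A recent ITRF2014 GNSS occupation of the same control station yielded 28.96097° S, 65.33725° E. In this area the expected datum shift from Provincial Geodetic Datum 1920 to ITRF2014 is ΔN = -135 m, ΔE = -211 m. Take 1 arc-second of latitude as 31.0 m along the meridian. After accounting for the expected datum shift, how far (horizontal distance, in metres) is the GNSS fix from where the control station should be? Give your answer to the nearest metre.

Observed coordinate differences: Δφ = -0.00097°, Δλ = -0.00175°.
Converting to metres (1° lat = 111600 m, cos φ = 0.874958): observed ΔN = -108.3 m, observed ΔE = -170.9 m.
Subtracting the expected shift leaves a residual of -108.3 − (-135) = 26.7 m north and -170.9 − (-211) = 40.1 m east.
Residual distance = √(26.7² + 40.1²) = 48.2 m.

48 m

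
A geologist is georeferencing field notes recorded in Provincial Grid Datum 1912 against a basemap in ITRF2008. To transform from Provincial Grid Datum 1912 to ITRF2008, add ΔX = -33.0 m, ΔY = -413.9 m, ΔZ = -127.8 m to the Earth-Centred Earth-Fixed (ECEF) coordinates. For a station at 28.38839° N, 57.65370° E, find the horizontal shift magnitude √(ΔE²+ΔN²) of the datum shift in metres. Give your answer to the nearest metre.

At φ = 28.38839°, λ = 57.65370°: sin φ = 0.475446, cos φ = 0.879745, sin λ = 0.844830, cos λ = 0.535035.
ΔE = −sin λ·ΔX + cos λ·ΔY = −(0.844830)·(-33.0) + (0.535035)·(-413.9) = -193.57 m.
ΔN = −sin φ cos λ·ΔX − sin φ sin λ·ΔY + cos φ·ΔZ = −(0.475446)(0.535035)(-33.0) − (0.475446)(0.844830)(-413.9) + (0.879745)(-127.8) = 62.21 m.
Horizontal magnitude = √(ΔE² + ΔN²) = √((-193.57)² + 62.21²) = 203.32 m.

203 m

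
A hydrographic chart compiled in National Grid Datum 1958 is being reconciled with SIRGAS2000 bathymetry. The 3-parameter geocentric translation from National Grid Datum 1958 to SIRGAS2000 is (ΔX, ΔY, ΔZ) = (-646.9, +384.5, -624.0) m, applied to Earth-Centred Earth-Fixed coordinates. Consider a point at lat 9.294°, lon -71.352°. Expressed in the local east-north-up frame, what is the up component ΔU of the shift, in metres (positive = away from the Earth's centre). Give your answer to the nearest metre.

ΔU = -664 m

At φ = 9.294°, λ = -71.352°: sin φ = 0.161500, cos φ = 0.986873, sin λ = -0.947501, cos λ = 0.319753.
ΔU = cos φ cos λ·ΔX + cos φ sin λ·ΔY + sin φ·ΔZ = (0.986873)(0.319753)(-646.9) + (0.986873)(-0.947501)(384.5) + (0.161500)(-624.0) = -664.44 m.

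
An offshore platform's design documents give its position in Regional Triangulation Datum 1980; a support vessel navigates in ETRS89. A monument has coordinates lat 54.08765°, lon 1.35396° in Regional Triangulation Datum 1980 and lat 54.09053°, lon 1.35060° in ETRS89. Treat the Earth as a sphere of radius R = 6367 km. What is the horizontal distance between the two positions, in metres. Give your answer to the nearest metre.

Δφ = 54.09053° − 54.08765° = +0.00288°; Δλ = 1.35060° − 1.35396° = -0.00336°.
1° along a meridian = πR/180 = 111125 m.
ΔN = Δφ × 111125 = 320.0 m; ΔE = Δλ × 111125 × cos(54.08765°) = -0.00336 × 111125 × 0.586547 = -219.0 m.
Distance = √(ΔE² + ΔN²) = √((-219.0)² + 320.0²) = 387.8 m.

388 m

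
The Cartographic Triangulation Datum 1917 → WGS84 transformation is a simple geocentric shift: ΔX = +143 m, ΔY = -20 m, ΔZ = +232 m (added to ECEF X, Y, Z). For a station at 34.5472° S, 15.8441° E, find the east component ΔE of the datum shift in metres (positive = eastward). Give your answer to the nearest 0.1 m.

The local east axis at (φ, λ) is (−sin λ, cos λ, 0), so ΔE = −sin(15.8441°)·143 + cos(15.8441°)·(-20) = -58.28 m.

ΔE = -58.3 m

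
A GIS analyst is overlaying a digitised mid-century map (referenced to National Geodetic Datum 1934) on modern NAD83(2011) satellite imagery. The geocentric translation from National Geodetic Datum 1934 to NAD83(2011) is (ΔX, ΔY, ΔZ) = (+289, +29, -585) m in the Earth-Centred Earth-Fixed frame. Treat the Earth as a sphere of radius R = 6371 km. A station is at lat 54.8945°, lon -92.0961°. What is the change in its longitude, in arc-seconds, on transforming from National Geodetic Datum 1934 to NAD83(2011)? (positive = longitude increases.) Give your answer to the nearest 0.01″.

Δλ = 16.20″

sin φ = 0.818095, cos φ = 0.575084, sin λ = -0.999331, cos λ = -0.036576.
East component: ΔE = −sin λ·ΔX + cos λ·ΔY = −(-0.999331)(289) + (-0.036576)(29) = 287.75 m.
1° of latitude spans πR/180 = 111195 m; at latitude φ, 1° of longitude spans that × cos φ = 63946.4 m, so Δλ = 287.75 / 63946.4 × 3600 = 16.199″.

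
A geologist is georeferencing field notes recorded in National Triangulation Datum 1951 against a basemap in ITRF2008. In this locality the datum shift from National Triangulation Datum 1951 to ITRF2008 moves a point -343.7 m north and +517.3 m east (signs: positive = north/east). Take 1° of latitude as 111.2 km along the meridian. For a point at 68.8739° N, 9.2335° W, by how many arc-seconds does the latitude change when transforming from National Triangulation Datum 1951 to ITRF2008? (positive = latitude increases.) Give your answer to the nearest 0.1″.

1° of latitude = 111.2 km, so Δφ = -343.7 / 111200 = -0.0030908° = -11.127″.

Δφ = -11.1″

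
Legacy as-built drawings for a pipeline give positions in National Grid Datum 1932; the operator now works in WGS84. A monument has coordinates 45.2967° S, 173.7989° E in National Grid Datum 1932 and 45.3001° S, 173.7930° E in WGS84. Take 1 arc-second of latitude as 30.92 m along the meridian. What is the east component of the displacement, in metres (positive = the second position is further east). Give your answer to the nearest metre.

Δφ = -45.3001° − -45.2967° = -0.0034°; Δλ = 173.7930° − 173.7989° = -0.0059°.
1° of latitude = 3600 × 30.92 = 111312 m.
ΔN = Δφ × 111312 = -378.5 m; ΔE = Δλ × 111312 × cos(-45.2967°) = -0.0059 × 111312 × 0.703436 = -462.0 m.

ΔE = -462 m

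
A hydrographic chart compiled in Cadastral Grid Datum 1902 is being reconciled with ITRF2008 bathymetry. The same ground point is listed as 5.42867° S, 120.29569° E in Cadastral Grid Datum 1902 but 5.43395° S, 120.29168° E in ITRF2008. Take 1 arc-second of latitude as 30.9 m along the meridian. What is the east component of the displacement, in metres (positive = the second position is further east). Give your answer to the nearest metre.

Δφ = -5.43395° − -5.42867° = -0.00528°; Δλ = 120.29168° − 120.29569° = -0.00401°.
1° of latitude = 3600 × 30.90 = 111240 m.
ΔN = Δφ × 111240 = -587.3 m; ΔE = Δλ × 111240 × cos(-5.42867°) = -0.00401 × 111240 × 0.995515 = -444.1 m.

ΔE = -444 m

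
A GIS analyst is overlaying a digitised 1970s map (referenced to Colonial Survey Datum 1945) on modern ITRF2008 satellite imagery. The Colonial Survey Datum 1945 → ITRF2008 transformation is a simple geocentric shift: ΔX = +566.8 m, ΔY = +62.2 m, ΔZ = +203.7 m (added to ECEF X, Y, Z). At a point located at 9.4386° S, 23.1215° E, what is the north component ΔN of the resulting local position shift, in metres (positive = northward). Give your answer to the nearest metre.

At φ = -9.4386°, λ = 23.1215°: sin φ = -0.163991, cos φ = 0.986462, sin λ = 0.392682, cos λ = 0.919674.
ΔN = −sin φ cos λ·ΔX − sin φ sin λ·ΔY + cos φ·ΔZ = −(-0.163991)(0.919674)(566.8) − (-0.163991)(0.392682)(62.2) + (0.986462)(203.7) = 290.43 m.

ΔN = 290 m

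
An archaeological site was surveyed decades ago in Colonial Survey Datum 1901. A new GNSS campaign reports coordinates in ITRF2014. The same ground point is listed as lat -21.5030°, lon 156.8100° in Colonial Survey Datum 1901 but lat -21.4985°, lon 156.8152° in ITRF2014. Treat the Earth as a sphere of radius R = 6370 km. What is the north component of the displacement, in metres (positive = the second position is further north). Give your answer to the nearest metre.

Δφ = -21.4985° − -21.5030° = +0.0045°; Δλ = 156.8152° − 156.8100° = +0.0052°.
1° along a meridian = πR/180 = 111177 m.
ΔN = Δφ × 111177 = 500.3 m; ΔE = Δλ × 111177 × cos(-21.5030°) = +0.0052 × 111177 × 0.930398 = 537.9 m.

ΔN = 500 m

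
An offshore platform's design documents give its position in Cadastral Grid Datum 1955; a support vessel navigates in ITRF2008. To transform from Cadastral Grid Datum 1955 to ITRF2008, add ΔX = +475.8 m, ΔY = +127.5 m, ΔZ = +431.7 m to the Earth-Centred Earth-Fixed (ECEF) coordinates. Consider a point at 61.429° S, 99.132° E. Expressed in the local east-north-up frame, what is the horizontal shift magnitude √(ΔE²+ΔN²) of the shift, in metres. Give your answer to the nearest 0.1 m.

550.4 m

At φ = -61.429°, λ = 99.132°: sin φ = -0.878225, cos φ = 0.478247, sin λ = 0.987325, cos λ = -0.158710.
ΔE = −sin λ·ΔX + cos λ·ΔY = −(0.987325)·(475.8) + (-0.158710)·(127.5) = -490.00 m.
ΔN = −sin φ cos λ·ΔX − sin φ sin λ·ΔY + cos φ·ΔZ = −(-0.878225)(-0.158710)(475.8) − (-0.878225)(0.987325)(127.5) + (0.478247)(431.7) = 250.70 m.
Horizontal magnitude = √(ΔE² + ΔN²) = √((-490.00)² + 250.70²) = 550.41 m.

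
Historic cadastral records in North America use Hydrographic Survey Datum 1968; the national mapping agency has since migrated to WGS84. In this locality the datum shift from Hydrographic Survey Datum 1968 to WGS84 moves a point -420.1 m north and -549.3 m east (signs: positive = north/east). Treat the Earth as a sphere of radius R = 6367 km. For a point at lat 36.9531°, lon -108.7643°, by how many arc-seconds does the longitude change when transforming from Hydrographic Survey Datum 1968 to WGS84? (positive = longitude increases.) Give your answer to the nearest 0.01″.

Δλ = -22.27″

At latitude 36.9531°, cos φ = 0.799128.
One radian of longitude at latitude φ spans R cos φ, so Δλ = ΔE / (R cos φ) = -549.3 / (6367000 × 0.799128) = -1.0796e-04 rad = -22.268″.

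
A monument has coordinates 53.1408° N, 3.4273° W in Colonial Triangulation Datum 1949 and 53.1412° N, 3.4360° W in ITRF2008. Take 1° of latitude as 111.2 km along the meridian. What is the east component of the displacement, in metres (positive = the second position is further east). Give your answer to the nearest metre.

Δφ = 53.1412° − 53.1408° = +0.0004°; Δλ = -3.4360° − -3.4273° = -0.0087°.
ΔN = Δφ × 111200 = 44.5 m; ΔE = Δλ × 111200 × cos(53.1408°) = -0.0087 × 111200 × 0.599851 = -580.3 m.

ΔE = -580 m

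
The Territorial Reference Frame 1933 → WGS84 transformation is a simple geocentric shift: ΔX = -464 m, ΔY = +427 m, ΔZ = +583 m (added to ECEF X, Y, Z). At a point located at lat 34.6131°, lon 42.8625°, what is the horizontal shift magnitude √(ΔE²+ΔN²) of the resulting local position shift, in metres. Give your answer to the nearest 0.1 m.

The local east axis at (φ, λ) is (−sin λ, cos λ, 0), so ΔE = −sin(42.8625°)·(-464) + cos(42.8625°)·427 = 628.62 m.
The local north axis is (−sin φ cos λ, −sin φ sin λ, cos φ), giving ΔN = 193.191 − 164.992 + 479.813 = 508.01 m.
Horizontal magnitude = √(ΔE² + ΔN²) = √(628.62² + 508.01²) = 808.23 m.

808.2 m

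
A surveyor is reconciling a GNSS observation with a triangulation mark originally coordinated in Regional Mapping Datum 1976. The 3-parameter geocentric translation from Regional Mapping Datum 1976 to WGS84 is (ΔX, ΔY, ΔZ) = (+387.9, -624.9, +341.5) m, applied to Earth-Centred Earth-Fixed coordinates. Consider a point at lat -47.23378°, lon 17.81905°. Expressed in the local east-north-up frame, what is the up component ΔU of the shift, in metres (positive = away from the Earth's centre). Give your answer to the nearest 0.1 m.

ΔU = -129.8 m

At φ = -47.23378°, λ = 17.81905°: sin φ = -0.734130, cos φ = 0.679009, sin λ = 0.306012, cos λ = 0.952028.
ΔU = cos φ cos λ·ΔX + cos φ sin λ·ΔY + sin φ·ΔZ = (0.679009)(0.952028)(387.9) + (0.679009)(0.306012)(-624.9) + (-0.734130)(341.5) = -129.80 m.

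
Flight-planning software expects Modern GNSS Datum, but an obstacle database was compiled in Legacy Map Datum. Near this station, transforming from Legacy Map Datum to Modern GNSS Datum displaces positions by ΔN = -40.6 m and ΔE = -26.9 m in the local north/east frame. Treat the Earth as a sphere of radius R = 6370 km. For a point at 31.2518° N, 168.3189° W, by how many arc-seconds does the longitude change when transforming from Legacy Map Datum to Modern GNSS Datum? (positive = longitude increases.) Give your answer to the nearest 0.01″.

At latitude 31.2518°, cos φ = 0.854896.
One radian of longitude at latitude φ spans R cos φ, so Δλ = ΔE / (R cos φ) = -26.9 / (6370000 × 0.854896) = -4.9397e-06 rad = -1.019″.

Δλ = -1.02″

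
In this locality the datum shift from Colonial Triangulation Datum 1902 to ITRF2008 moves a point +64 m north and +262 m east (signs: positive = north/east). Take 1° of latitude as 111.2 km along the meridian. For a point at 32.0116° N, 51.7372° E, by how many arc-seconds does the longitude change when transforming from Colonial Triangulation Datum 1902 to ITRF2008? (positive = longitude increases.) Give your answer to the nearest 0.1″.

Δλ = 10.0″

At latitude 32.0116°, cos φ = 0.847941.
1° of longitude at this latitude = 111.2 × cos φ = 94.29 km, so Δλ = 262.0 / 94291.0 = 0.0027786° = 10.003″.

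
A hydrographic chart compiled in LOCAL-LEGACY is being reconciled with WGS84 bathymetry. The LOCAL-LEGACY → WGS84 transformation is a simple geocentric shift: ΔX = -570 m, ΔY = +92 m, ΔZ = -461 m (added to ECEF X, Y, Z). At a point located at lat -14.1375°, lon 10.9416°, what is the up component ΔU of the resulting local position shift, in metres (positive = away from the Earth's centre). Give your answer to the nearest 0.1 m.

At φ = -14.1375°, λ = 10.9416°: sin φ = -0.244250, cos φ = 0.969712, sin λ = 0.189808, cos λ = 0.981821.
ΔU = cos φ cos λ·ΔX + cos φ sin λ·ΔY + sin φ·ΔZ = (0.969712)(0.981821)(-570) + (0.969712)(0.189808)(92) + (-0.244250)(-461) = -413.16 m.

ΔU = -413.2 m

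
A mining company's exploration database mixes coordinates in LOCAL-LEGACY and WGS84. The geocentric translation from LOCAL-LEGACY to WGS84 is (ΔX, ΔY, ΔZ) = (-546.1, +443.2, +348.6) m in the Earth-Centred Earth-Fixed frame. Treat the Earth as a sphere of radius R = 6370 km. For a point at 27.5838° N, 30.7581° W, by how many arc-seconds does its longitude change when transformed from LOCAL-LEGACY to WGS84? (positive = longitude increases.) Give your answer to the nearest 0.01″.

sin φ = 0.463045, cos φ = 0.886335, sin λ = -0.511415, cos λ = 0.859334.
East component: ΔE = −sin λ·ΔX + cos λ·ΔY = −(-0.511415)(-546.1) + (0.859334)(443.2) = 101.57 m.
1° of latitude spans πR/180 = 111177 m; at latitude φ, 1° of longitude spans that × cos φ = 98540.4 m, so Δλ = 101.57 / 98540.4 × 3600 = 3.711″.

Δλ = 3.71″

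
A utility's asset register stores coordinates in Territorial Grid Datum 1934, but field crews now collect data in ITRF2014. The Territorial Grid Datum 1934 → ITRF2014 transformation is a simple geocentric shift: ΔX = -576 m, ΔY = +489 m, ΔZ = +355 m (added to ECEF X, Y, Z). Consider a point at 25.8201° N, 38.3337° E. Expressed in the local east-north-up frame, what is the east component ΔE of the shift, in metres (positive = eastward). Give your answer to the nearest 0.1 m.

ΔE = 740.8 m

The local east axis at (φ, λ) is (−sin λ, cos λ, 0), so ΔE = −sin(38.3337°)·(-576) + cos(38.3337°)·489 = 740.84 m.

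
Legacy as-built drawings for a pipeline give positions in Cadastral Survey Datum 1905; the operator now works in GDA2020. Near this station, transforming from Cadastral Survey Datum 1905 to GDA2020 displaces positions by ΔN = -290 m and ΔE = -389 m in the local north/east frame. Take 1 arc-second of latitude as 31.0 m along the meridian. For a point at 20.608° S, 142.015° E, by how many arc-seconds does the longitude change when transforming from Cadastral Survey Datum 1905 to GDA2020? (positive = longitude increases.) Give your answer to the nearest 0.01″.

At latitude -20.608°, cos φ = 0.936010.
1″ of longitude at this latitude = 31.00 × cos φ = 29.0163 m, so Δλ = -389.0 / 29.0163 = -13.406″.

Δλ = -13.41″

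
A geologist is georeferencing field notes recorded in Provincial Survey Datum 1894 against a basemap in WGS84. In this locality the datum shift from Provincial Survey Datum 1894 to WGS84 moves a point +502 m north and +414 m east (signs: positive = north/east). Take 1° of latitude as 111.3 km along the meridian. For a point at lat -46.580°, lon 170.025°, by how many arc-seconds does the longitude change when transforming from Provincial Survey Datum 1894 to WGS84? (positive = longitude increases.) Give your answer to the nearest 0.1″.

Δλ = 19.5″

At latitude -46.580°, cos φ = 0.687341.
1° of longitude at this latitude = 111.3 × cos φ = 76.50 km, so Δλ = 414.0 / 76501.1 = 0.0054117° = 19.482″.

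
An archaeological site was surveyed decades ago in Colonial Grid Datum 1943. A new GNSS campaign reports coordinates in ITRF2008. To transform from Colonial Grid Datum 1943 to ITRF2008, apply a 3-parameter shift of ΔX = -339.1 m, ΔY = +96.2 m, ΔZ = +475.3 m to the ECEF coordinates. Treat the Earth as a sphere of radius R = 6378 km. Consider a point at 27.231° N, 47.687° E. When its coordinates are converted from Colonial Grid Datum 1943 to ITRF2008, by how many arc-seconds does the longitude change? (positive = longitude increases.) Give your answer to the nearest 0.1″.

sin φ = 0.457579, cos φ = 0.889169, sin λ = 0.739478, cos λ = 0.673180.
East component: ΔE = −sin λ·ΔX + cos λ·ΔY = −(0.739478)(-339.1) + (0.673180)(96.2) = 315.52 m.
1° of latitude spans πR/180 = 111317 m; at latitude φ, 1° of longitude spans that × cos φ = 98979.7 m, so Δλ = 315.52 / 98979.7 × 3600 = 11.476″.

Δλ = 11.5″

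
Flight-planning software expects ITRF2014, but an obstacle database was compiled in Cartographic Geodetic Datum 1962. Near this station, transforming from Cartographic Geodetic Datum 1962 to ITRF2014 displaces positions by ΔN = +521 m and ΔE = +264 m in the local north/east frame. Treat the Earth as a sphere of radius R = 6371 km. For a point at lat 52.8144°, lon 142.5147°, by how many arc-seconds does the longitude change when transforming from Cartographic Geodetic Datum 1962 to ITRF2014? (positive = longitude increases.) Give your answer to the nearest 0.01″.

Δλ = 14.14″

At latitude 52.8144°, cos φ = 0.604399.
One radian of longitude at latitude φ spans R cos φ, so Δλ = ΔE / (R cos φ) = 264.0 / (6371000 × 0.604399) = 6.8560e-05 rad = 14.142″.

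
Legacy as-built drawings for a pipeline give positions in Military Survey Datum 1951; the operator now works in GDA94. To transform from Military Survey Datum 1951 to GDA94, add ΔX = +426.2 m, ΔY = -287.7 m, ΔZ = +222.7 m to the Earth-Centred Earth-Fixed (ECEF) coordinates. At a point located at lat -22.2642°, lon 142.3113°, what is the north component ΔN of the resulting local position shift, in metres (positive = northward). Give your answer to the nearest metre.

The local north axis is (−sin φ cos λ, −sin φ sin λ, cos φ), giving ΔN = -127.785 − 66.641 + 206.097 = 11.67 m.

ΔN = 12 m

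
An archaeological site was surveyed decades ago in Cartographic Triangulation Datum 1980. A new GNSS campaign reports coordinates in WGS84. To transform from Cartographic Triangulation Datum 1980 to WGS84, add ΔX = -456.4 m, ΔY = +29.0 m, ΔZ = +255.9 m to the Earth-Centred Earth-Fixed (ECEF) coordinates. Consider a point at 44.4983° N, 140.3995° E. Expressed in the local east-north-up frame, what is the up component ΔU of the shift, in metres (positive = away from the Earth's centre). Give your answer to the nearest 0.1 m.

ΔU = 443.4 m

At φ = 44.4983°, λ = 140.3995°: sin φ = 0.700888, cos φ = 0.713271, sin λ = 0.637431, cos λ = -0.770508.
ΔU = cos φ cos λ·ΔX + cos φ sin λ·ΔY + sin φ·ΔZ = (0.713271)(-0.770508)(-456.4) + (0.713271)(0.637431)(29.0) + (0.700888)(255.9) = 443.37 m.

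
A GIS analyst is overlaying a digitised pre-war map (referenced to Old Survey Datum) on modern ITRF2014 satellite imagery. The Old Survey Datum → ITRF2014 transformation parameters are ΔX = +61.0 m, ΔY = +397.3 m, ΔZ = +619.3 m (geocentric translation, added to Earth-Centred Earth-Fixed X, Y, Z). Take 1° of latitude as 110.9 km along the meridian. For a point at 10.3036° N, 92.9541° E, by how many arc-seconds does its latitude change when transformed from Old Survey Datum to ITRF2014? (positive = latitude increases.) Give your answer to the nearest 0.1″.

sin φ = 0.178864, cos φ = 0.983874, sin λ = 0.998671, cos λ = -0.051536.
North component: ΔN = −sin φ cos λ·ΔX − sin φ sin λ·ΔY + cos φ·ΔZ = −(0.178864)(-0.051536)(61.0) − (0.178864)(0.998671)(397.3) + (0.983874)(619.3) = 538.91 m.
1° of latitude spans 110900 m, so Δφ = 538.91 / 110900 × 3600 = 17.494″.

Δφ = 17.5″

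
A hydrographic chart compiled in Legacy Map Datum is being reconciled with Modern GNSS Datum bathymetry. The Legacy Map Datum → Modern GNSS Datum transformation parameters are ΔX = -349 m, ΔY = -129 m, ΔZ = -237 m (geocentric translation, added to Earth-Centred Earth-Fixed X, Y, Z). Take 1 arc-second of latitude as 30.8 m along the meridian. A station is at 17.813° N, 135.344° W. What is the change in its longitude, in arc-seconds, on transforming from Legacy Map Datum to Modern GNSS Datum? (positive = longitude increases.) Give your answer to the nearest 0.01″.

sin φ = 0.305911, cos φ = 0.952060, sin λ = -0.702849, cos λ = -0.711339.
East component: ΔE = −sin λ·ΔX + cos λ·ΔY = −(-0.702849)(-349) + (-0.711339)(-129) = -153.53 m.
1° of latitude spans 3600 × 30.80 = 110880 m; at latitude φ, 1° of longitude spans that × cos φ = 105564.4 m, so Δλ = -153.53 / 105564.4 × 3600 = -5.236″.

Δλ = -5.24″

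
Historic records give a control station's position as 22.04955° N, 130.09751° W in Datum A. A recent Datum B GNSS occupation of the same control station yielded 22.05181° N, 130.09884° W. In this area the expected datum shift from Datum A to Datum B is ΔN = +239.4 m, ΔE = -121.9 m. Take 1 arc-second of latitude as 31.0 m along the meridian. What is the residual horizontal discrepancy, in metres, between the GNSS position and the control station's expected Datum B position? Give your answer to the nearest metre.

20 m

Observed coordinate differences: Δφ = +0.00226°, Δλ = -0.00133°.
Converting to metres (1° lat = 111600 m, cos φ = 0.926860): observed ΔN = 252.2 m, observed ΔE = -137.6 m.
Subtracting the expected shift leaves a residual of 252.2 − (239.4) = 12.8 m north and -137.6 − (-121.9) = -15.7 m east.
Residual distance = √(12.8² + (-15.7)²) = 20.2 m.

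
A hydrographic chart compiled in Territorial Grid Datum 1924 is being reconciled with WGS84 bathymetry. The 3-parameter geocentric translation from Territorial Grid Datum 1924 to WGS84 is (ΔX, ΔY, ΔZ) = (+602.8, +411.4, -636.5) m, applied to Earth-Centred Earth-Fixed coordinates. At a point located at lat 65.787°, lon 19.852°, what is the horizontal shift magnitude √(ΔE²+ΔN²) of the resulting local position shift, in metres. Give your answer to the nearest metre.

At φ = 65.787°, λ = 19.852°: sin φ = 0.912027, cos φ = 0.410130, sin λ = 0.339592, cos λ = 0.940573.
ΔE = −sin λ·ΔX + cos λ·ΔY = −(0.339592)·(602.8) + (0.940573)·(411.4) = 182.25 m.
ΔN = −sin φ cos λ·ΔX − sin φ sin λ·ΔY + cos φ·ΔZ = −(0.912027)(0.940573)(602.8) − (0.912027)(0.339592)(411.4) + (0.410130)(-636.5) = -905.56 m.
Horizontal magnitude = √(ΔE² + ΔN²) = √(182.25² + (-905.56)²) = 923.72 m.

924 m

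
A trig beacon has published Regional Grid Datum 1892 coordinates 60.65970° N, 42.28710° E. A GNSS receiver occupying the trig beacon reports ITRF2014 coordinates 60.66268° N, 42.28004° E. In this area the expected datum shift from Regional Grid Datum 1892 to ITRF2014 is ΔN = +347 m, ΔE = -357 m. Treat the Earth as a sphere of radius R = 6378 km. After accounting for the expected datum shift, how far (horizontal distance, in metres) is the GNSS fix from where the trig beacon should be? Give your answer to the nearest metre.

32 m

Observed coordinate differences: Δφ = +0.00298°, Δλ = -0.00706°.
Converting to metres (1° lat = 111317 m, cos φ = 0.489996): observed ΔN = 331.7 m, observed ΔE = -385.1 m.
Subtracting the expected shift leaves a residual of 331.7 − (347) = -15.3 m north and -385.1 − (-357) = -28.1 m east.
Residual distance = √((-15.3)² + (-28.1)²) = 32.0 m.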